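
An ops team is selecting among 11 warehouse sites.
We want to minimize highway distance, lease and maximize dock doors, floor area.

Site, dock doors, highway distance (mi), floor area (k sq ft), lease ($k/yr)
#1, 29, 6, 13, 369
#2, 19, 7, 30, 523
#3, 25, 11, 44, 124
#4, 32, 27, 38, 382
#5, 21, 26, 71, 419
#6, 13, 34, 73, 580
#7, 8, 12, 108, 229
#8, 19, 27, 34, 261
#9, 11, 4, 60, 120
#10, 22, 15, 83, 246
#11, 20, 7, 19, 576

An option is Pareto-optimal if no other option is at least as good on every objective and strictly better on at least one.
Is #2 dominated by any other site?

No

#1: worse on floor area (13 vs 30).
#3: worse on highway distance (11 vs 7).
#4: worse on highway distance (27 vs 7).
#5: worse on highway distance (26 vs 7).
#6: worse on dock doors (13 vs 19).
#7: worse on dock doors (8 vs 19).
#8: worse on highway distance (27 vs 7).
#9: worse on dock doors (11 vs 19).
#10: worse on highway distance (15 vs 7).
#11: worse on floor area (19 vs 30).
No option is at least as good as #2 on every objective and strictly better on one.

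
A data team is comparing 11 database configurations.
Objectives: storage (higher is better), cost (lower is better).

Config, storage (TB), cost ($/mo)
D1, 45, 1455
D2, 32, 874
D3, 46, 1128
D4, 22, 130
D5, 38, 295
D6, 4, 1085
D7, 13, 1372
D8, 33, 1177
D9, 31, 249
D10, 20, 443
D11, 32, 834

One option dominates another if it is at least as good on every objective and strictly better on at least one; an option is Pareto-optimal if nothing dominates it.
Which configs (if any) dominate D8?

D3, D5

D3: storage 46≥33, cost 1128≤1177 — dominates D8.
D5: storage 38≥33, cost 295≤1177 — dominates D8.
Others (D1, D2, D4, D6, D7, D9, D10, D11) are each worse than D8 on at least one objective.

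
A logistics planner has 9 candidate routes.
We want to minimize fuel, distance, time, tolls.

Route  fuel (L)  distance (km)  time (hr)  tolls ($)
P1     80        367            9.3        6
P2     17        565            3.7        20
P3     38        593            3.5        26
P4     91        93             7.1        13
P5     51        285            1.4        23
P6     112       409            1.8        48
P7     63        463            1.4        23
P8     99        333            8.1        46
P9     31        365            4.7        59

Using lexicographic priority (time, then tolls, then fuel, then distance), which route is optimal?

P5

First minimize time: best is 1.4, kept {P5, P7}.
Then minimize tolls: best is 23, kept {P5, P7}.
Then minimize fuel: best is 51, kept {P5}.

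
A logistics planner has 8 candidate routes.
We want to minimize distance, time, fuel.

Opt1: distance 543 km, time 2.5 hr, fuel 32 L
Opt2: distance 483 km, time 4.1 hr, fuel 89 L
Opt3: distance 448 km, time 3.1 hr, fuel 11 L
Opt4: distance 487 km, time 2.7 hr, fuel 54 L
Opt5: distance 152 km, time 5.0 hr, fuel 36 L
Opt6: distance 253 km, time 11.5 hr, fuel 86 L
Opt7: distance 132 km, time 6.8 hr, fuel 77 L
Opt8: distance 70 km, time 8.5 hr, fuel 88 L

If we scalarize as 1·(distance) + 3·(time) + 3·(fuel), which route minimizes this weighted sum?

Opt1: 1·543 + 3·2.5 + 3·32 = 646.5
Opt2: 1·483 + 3·4.1 + 3·89 = 762.3
Opt3: 1·448 + 3·3.1 + 3·11 = 490.3
Opt4: 1·487 + 3·2.7 + 3·54 = 657.1
Opt5: 1·152 + 3·5.0 + 3·36 = 275.0
Opt6: 1·253 + 3·11.5 + 3·86 = 545.5
Opt7: 1·132 + 3·6.8 + 3·77 = 383.4
Opt8: 1·70 + 3·8.5 + 3·88 = 359.5
Lowest: Opt5 at 275.0.

Opt5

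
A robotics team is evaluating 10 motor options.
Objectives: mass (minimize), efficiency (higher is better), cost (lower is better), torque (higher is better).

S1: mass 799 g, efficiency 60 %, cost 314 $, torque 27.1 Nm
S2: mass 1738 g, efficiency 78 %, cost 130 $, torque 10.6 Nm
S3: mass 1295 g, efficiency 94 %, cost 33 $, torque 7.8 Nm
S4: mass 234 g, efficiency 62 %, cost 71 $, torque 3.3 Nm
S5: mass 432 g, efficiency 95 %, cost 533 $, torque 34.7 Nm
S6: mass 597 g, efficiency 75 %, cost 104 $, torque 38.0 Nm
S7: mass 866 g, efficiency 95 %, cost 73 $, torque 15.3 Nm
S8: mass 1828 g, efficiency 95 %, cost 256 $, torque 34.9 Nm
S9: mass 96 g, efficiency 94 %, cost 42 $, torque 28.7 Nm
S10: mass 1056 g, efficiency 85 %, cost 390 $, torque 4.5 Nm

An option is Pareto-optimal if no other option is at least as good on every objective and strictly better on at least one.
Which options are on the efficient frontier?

S1: dominated by S6 (mass 597≤799, efficiency 75≥60, cost 104≤314, torque 38.0≥27.1).
S2: dominated by S7 (mass 866≤1738, efficiency 95≥78, cost 73≤130, torque 15.3≥10.6).
S3: not dominated (best cost).
S4: dominated by S9 (mass 96≤234, efficiency 94≥62, cost 42≤71, torque 28.7≥3.3).
S5: not dominated.
S6: not dominated (best torque).
S7: not dominated.
S8: not dominated.
S9: not dominated (best mass).
S10: dominated by S7 (mass 866≤1056, efficiency 95≥85, cost 73≤390, torque 15.3≥4.5).

S3, S5, S6, S7, S8, S9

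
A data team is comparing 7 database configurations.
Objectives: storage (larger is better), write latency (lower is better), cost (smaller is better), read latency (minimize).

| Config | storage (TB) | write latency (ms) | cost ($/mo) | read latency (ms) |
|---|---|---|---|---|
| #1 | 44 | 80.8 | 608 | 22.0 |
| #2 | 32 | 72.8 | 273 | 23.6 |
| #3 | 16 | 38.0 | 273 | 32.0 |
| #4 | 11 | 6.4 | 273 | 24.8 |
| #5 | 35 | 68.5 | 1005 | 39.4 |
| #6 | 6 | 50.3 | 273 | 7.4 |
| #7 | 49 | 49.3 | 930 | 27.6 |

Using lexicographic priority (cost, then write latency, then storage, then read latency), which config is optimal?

First minimize cost: best is 273, kept {#2, #3, #4, #6}.
Then minimize write latency: best is 6.4, kept {#4}.

#4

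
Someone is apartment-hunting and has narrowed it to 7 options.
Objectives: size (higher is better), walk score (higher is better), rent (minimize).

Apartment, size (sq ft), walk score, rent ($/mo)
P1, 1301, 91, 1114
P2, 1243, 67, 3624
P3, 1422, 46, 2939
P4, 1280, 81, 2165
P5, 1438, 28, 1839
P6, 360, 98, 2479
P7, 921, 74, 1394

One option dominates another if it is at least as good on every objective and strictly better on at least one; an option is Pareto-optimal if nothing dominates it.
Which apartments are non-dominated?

P1: not dominated (best rent).
P2: dominated by P1 (size 1301≥1243, walk score 91≥67, rent 1114≤3624).
P3: not dominated.
P4: dominated by P1 (size 1301≥1280, walk score 91≥81, rent 1114≤2165).
P5: not dominated (best size).
P6: not dominated (best walk score).
P7: dominated by P1 (size 1301≥921, walk score 91≥74, rent 1114≤1394).

P1, P3, P5, P6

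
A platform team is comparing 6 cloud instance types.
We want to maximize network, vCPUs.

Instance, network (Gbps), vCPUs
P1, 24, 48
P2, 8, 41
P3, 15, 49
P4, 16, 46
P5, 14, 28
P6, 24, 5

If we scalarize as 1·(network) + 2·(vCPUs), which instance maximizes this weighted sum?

P1: 1·24 + 2·48 = 120
P2: 1·8 + 2·41 = 90
P3: 1·15 + 2·49 = 113
P4: 1·16 + 2·46 = 108
P5: 1·14 + 2·28 = 70
P6: 1·24 + 2·5 = 34
Highest: P1 at 120.

P1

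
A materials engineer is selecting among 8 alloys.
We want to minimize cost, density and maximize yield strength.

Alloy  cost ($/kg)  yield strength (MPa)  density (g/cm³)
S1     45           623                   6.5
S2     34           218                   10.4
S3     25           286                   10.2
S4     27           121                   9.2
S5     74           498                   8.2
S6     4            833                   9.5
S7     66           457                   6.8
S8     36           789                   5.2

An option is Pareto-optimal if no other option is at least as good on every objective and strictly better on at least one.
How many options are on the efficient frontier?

3

S1: dominated by S8 (cost 36≤45, yield strength 789≥623, density 5.2≤6.5).
S2: dominated by S3 (cost 25≤34, yield strength 286≥218, density 10.2≤10.4).
S3: dominated by S6 (cost 4≤25, yield strength 833≥286, density 9.5≤10.2).
S4: not dominated.
S5: dominated by S1 (cost 45≤74, yield strength 623≥498, density 6.5≤8.2).
S6: not dominated (best cost).
S7: dominated by S1 (cost 45≤66, yield strength 623≥457, density 6.5≤6.8).
S8: not dominated (best density).
Pareto-optimal: S4, S6, S8 → 3.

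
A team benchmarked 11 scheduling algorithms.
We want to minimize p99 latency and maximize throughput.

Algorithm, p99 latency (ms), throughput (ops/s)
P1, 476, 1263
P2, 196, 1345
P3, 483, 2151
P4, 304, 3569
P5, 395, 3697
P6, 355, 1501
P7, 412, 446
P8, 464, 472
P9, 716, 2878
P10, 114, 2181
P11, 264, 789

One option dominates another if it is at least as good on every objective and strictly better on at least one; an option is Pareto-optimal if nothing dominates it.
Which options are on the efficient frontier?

P4, P5, P10

P1: dominated by P2 (p99 latency 196≤476, throughput 1345≥1263).
P2: dominated by P10 (p99 latency 114≤196, throughput 2181≥1345).
P3: dominated by P4 (p99 latency 304≤483, throughput 3569≥2151).
P4: not dominated.
P5: not dominated (best throughput).
P6: dominated by P4 (p99 latency 304≤355, throughput 3569≥1501).
P7: dominated by P2 (p99 latency 196≤412, throughput 1345≥446).
P8: dominated by P2 (p99 latency 196≤464, throughput 1345≥472).
P9: dominated by P4 (p99 latency 304≤716, throughput 3569≥2878).
P10: not dominated (best p99 latency).
P11: dominated by P2 (p99 latency 196≤264, throughput 1345≥789).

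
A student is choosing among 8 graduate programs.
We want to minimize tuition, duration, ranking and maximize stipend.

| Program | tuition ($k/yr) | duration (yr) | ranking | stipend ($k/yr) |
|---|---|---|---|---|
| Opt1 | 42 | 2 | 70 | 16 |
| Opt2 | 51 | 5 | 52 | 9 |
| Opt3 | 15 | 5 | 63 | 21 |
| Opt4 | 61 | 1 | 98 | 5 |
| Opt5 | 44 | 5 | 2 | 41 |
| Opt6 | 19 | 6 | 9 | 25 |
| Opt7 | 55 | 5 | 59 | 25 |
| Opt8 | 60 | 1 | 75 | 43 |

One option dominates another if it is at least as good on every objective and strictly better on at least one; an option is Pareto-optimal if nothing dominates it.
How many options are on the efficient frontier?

Opt1: not dominated.
Opt2: dominated by Opt5 (tuition 44≤51, duration 5≤5, ranking 2≤52, stipend 41≥9).
Opt3: not dominated (best tuition).
Opt4: dominated by Opt8 (tuition 60≤61, duration 1≤1, ranking 75≤98, stipend 43≥5).
Opt5: not dominated (best ranking).
Opt6: not dominated.
Opt7: dominated by Opt5 (tuition 44≤55, duration 5≤5, ranking 2≤59, stipend 41≥25).
Opt8: not dominated (best stipend).
Pareto-optimal: Opt1, Opt3, Opt5, Opt6, Opt8 → 5.

5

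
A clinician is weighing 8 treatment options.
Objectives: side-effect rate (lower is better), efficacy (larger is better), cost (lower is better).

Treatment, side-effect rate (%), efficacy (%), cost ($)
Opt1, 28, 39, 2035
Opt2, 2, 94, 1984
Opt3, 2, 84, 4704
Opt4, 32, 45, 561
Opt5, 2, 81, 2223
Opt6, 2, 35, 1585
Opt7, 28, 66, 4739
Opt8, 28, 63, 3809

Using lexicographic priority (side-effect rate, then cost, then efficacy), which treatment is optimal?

Opt6

First minimize side-effect rate: best is 2, kept {Opt2, Opt3, Opt5, Opt6}.
Then minimize cost: best is 1585, kept {Opt6}.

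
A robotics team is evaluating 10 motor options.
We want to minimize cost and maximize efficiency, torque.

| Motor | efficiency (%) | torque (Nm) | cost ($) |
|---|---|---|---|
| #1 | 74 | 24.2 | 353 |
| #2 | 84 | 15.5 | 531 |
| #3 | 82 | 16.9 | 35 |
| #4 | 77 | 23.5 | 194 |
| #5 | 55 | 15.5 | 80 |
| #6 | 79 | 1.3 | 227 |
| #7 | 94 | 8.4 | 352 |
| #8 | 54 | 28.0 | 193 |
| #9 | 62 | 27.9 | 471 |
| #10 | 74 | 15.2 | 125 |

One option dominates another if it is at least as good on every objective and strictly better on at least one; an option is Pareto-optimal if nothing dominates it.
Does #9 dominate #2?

#9 vs #2: #9 is worse on efficiency (62 vs 84), so it does not dominate #2.

No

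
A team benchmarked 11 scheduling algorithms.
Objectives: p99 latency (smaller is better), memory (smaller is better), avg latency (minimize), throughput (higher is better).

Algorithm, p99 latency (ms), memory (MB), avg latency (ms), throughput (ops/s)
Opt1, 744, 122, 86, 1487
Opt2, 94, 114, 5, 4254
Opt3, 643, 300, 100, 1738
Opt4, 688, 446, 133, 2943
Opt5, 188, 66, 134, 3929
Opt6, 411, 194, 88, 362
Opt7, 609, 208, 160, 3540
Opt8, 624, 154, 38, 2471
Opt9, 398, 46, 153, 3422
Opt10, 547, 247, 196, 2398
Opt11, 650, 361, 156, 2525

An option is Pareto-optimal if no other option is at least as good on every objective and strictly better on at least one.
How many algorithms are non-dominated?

3

Opt1: dominated by Opt2 (p99 latency 94≤744, memory 114≤122, avg latency 5≤86, throughput 4254≥1487).
Opt2: not dominated (best p99 latency).
Opt3: dominated by Opt2 (p99 latency 94≤643, memory 114≤300, avg latency 5≤100, throughput 4254≥1738).
Opt4: dominated by Opt2 (p99 latency 94≤688, memory 114≤446, avg latency 5≤133, throughput 4254≥2943).
Opt5: not dominated.
Opt6: dominated by Opt2 (p99 latency 94≤411, memory 114≤194, avg latency 5≤88, throughput 4254≥362).
Opt7: dominated by Opt2 (p99 latency 94≤609, memory 114≤208, avg latency 5≤160, throughput 4254≥3540).
Opt8: dominated by Opt2 (p99 latency 94≤624, memory 114≤154, avg latency 5≤38, throughput 4254≥2471).
Opt9: not dominated (best memory).
Opt10: dominated by Opt2 (p99 latency 94≤547, memory 114≤247, avg latency 5≤196, throughput 4254≥2398).
Opt11: dominated by Opt2 (p99 latency 94≤650, memory 114≤361, avg latency 5≤156, throughput 4254≥2525).
Pareto-optimal: Opt2, Opt5, Opt9 → 3.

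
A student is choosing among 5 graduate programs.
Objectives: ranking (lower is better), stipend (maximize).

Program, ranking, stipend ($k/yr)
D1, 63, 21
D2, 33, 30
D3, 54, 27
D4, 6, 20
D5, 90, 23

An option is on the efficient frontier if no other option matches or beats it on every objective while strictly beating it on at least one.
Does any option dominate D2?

D1: worse on ranking (63 vs 33).
D3: worse on ranking (54 vs 33).
D4: worse on stipend (20 vs 30).
D5: worse on ranking (90 vs 33).
No option is at least as good as D2 on every objective and strictly better on one.

No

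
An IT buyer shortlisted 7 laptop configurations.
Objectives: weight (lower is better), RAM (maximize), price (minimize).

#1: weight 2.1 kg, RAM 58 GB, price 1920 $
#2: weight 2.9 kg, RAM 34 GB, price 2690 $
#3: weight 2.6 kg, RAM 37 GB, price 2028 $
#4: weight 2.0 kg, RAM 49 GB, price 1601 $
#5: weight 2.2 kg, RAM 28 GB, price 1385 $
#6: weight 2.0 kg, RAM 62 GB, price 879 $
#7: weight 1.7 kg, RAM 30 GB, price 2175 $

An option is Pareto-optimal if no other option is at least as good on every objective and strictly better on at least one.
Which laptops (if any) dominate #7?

none

#1: worse on weight (2.1 vs 1.7).
#2: worse on weight (2.9 vs 1.7).
#3: worse on weight (2.6 vs 1.7).
#4: worse on weight (2.0 vs 1.7).
#5: worse on weight (2.2 vs 1.7).
#6: worse on weight (2.0 vs 1.7).
No option dominates #7.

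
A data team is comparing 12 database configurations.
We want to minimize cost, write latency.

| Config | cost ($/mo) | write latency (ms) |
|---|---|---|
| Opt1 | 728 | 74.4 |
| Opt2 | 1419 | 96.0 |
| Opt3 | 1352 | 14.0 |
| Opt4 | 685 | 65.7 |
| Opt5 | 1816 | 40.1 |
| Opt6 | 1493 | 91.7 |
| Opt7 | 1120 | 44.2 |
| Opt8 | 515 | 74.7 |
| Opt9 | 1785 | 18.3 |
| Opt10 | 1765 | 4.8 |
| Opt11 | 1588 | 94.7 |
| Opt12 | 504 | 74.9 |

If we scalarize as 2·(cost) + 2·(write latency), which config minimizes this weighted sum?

Opt1: 2·728 + 2·74.4 = 1604.8
Opt2: 2·1419 + 2·96.0 = 3030.0
Opt3: 2·1352 + 2·14.0 = 2732.0
Opt4: 2·685 + 2·65.7 = 1501.4
Opt5: 2·1816 + 2·40.1 = 3712.2
Opt6: 2·1493 + 2·91.7 = 3169.4
Opt7: 2·1120 + 2·44.2 = 2328.4
Opt8: 2·515 + 2·74.7 = 1179.4
Opt9: 2·1785 + 2·18.3 = 3606.6
Opt10: 2·1765 + 2·4.8 = 3539.6
Opt11: 2·1588 + 2·94.7 = 3365.4
Opt12: 2·504 + 2·74.9 = 1157.8
Lowest: Opt12 at 1157.8.

Opt12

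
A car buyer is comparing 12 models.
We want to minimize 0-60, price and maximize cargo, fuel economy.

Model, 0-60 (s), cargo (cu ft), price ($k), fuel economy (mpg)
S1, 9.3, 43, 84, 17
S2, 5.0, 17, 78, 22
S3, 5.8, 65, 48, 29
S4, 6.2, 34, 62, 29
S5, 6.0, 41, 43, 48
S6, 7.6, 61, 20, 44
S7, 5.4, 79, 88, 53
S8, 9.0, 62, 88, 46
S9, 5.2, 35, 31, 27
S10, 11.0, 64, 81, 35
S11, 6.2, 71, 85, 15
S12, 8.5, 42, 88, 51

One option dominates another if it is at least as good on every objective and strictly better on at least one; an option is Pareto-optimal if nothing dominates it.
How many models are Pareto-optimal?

8

S1: dominated by S3 (0-60 5.8≤9.3, cargo 65≥43, price 48≤84, fuel economy 29≥17).
S2: not dominated (best 0-60).
S3: not dominated.
S4: dominated by S3 (0-60 5.8≤6.2, cargo 65≥34, price 48≤62, fuel economy 29≥29).
S5: not dominated.
S6: not dominated (best price).
S7: not dominated (best cargo).
S8: dominated by S7 (0-60 5.4≤9.0, cargo 79≥62, price 88≤88, fuel economy 53≥46).
S9: not dominated.
S10: not dominated.
S11: not dominated.
S12: dominated by S7 (0-60 5.4≤8.5, cargo 79≥42, price 88≤88, fuel economy 53≥51).
Pareto-optimal: S2, S3, S5, S6, S7, S9, S10, S11 → 8.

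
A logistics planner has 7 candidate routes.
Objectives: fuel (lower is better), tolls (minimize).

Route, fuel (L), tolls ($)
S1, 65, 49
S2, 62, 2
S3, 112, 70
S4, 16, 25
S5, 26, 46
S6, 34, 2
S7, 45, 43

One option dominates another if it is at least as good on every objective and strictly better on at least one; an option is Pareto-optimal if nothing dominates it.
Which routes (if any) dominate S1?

S2: fuel 62≤65, tolls 2≤49 — dominates S1.
S4: fuel 16≤65, tolls 25≤49 — dominates S1.
S5: fuel 26≤65, tolls 46≤49 — dominates S1.
S6: fuel 34≤65, tolls 2≤49 — dominates S1.
S7: fuel 45≤65, tolls 43≤49 — dominates S1.
Others (S3) are each worse than S1 on at least one objective.

S2, S4, S5, S6, S7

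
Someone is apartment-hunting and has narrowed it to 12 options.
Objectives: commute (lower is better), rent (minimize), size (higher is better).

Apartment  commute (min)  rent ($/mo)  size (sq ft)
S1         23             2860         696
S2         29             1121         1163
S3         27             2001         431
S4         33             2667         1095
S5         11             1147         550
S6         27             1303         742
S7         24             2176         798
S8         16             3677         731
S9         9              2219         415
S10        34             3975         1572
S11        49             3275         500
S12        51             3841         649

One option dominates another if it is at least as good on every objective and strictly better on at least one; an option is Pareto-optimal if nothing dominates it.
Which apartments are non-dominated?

S1, S2, S5, S6, S7, S8, S9, S10

S1: not dominated.
S2: not dominated (best rent).
S3: dominated by S5 (commute 11≤27, rent 1147≤2001, size 550≥431).
S4: dominated by S2 (commute 29≤33, rent 1121≤2667, size 1163≥1095).
S5: not dominated.
S6: not dominated.
S7: not dominated.
S8: not dominated.
S9: not dominated (best commute).
S10: not dominated (best size).
S11: dominated by S1 (commute 23≤49, rent 2860≤3275, size 696≥500).
S12: dominated by S1 (commute 23≤51, rent 2860≤3841, size 696≥649).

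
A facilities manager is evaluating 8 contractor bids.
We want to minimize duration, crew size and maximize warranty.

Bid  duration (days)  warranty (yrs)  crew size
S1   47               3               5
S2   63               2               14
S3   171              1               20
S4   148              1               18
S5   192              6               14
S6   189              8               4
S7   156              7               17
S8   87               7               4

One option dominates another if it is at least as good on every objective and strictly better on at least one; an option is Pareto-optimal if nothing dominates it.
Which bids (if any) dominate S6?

S1: worse on warranty (3 vs 8).
S2: worse on warranty (2 vs 8).
S3: worse on warranty (1 vs 8).
S4: worse on warranty (1 vs 8).
S5: worse on duration (192 vs 189).
S7: worse on warranty (7 vs 8).
S8: worse on warranty (7 vs 8).
No option dominates S6.

none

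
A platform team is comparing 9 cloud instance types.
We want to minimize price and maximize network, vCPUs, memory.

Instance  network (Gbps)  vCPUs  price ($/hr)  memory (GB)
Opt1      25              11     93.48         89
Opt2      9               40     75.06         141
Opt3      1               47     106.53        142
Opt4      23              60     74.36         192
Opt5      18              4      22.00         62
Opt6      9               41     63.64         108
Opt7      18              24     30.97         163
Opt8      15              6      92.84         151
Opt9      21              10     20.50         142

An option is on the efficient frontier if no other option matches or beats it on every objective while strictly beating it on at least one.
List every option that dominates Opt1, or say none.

none

Opt2: worse on network (9 vs 25).
Opt3: worse on network (1 vs 25).
Opt4: worse on network (23 vs 25).
Opt5: worse on network (18 vs 25).
Opt6: worse on network (9 vs 25).
Opt7: worse on network (18 vs 25).
Opt8: worse on network (15 vs 25).
Opt9: worse on network (21 vs 25).
No option dominates Opt1.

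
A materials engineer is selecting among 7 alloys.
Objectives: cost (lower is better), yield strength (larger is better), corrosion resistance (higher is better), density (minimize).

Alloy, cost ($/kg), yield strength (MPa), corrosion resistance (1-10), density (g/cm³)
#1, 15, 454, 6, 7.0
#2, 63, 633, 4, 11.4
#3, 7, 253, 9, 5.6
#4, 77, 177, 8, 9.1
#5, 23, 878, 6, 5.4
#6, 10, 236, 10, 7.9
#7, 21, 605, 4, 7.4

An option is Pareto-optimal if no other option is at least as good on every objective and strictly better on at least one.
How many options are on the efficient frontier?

#1: not dominated.
#2: dominated by #5 (cost 23≤63, yield strength 878≥633, corrosion resistance 6≥4, density 5.4≤11.4).
#3: not dominated (best cost).
#4: dominated by #3 (cost 7≤77, yield strength 253≥177, corrosion resistance 9≥8, density 5.6≤9.1).
#5: not dominated (best yield strength).
#6: not dominated (best corrosion resistance).
#7: not dominated.
Pareto-optimal: #1, #3, #5, #6, #7 → 5.

5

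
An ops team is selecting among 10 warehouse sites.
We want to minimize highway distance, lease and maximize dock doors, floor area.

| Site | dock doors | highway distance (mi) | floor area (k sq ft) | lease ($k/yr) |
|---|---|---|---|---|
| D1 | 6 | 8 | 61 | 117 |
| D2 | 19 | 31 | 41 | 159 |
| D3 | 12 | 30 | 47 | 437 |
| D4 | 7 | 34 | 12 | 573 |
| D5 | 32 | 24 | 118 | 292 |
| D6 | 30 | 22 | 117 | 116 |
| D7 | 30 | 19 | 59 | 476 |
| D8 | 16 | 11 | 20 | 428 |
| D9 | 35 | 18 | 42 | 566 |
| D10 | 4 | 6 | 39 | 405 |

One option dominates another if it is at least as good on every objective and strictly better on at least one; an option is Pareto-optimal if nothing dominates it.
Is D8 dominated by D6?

D6 vs D8: D6 is worse on highway distance (22 vs 11), so it does not dominate D8.

No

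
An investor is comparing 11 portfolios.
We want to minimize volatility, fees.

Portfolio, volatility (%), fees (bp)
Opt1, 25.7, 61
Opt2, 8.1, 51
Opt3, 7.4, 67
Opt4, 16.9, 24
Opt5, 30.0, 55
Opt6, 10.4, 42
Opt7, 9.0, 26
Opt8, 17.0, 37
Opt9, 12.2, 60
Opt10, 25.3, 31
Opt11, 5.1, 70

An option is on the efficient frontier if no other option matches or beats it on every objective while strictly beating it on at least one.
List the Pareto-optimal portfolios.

Opt1: dominated by Opt2 (volatility 8.1≤25.7, fees 51≤61).
Opt2: not dominated.
Opt3: not dominated.
Opt4: not dominated (best fees).
Opt5: dominated by Opt2 (volatility 8.1≤30.0, fees 51≤55).
Opt6: dominated by Opt7 (volatility 9.0≤10.4, fees 26≤42).
Opt7: not dominated.
Opt8: dominated by Opt4 (volatility 16.9≤17.0, fees 24≤37).
Opt9: dominated by Opt2 (volatility 8.1≤12.2, fees 51≤60).
Opt10: dominated by Opt4 (volatility 16.9≤25.3, fees 24≤31).
Opt11: not dominated (best volatility).

Opt2, Opt3, Opt4, Opt7, Opt11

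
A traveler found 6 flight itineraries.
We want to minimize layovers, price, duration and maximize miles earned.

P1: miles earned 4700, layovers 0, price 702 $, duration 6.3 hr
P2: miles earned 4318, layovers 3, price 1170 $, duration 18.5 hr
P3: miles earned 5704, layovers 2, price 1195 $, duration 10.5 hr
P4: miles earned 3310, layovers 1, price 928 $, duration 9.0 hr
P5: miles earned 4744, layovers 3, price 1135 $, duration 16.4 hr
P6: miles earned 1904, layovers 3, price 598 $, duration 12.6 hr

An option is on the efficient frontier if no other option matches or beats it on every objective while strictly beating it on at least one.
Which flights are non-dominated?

P1: not dominated (best layovers).
P2: dominated by P1 (miles earned 4700≥4318, layovers 0≤3, price 702≤1170, duration 6.3≤18.5).
P3: not dominated (best miles earned).
P4: dominated by P1 (miles earned 4700≥3310, layovers 0≤1, price 702≤928, duration 6.3≤9.0).
P5: not dominated.
P6: not dominated (best price).

P1, P3, P5, P6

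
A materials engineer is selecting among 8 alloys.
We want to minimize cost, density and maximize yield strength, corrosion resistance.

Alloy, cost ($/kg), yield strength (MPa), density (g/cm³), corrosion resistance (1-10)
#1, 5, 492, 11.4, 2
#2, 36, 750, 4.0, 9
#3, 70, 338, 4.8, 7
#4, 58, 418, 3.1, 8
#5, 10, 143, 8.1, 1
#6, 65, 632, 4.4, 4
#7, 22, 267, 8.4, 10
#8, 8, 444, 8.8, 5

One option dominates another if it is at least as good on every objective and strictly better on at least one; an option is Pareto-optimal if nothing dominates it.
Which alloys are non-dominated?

#1: not dominated (best cost).
#2: not dominated (best yield strength).
#3: dominated by #2 (cost 36≤70, yield strength 750≥338, density 4.0≤4.8, corrosion resistance 9≥7).
#4: not dominated (best density).
#5: not dominated.
#6: dominated by #2 (cost 36≤65, yield strength 750≥632, density 4.0≤4.4, corrosion resistance 9≥4).
#7: not dominated (best corrosion resistance).
#8: not dominated.

#1, #2, #4, #5, #7, #8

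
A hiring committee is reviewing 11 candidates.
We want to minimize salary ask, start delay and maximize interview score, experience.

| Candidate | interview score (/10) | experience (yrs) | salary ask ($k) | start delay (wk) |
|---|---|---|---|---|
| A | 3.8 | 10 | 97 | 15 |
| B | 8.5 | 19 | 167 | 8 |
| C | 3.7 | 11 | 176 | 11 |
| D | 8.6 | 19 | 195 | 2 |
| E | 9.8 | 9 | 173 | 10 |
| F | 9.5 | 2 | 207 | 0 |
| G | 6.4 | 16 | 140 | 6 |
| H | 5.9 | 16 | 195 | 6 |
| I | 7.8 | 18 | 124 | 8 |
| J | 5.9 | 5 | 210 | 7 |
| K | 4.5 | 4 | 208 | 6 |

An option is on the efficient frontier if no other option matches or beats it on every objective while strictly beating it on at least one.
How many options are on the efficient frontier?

7

A: not dominated (best salary ask).
B: not dominated.
C: dominated by B (interview score 8.5≥3.7, experience 19≥11, salary ask 167≤176, start delay 8≤11).
D: not dominated.
E: not dominated (best interview score).
F: not dominated (best start delay).
G: not dominated.
H: dominated by D (interview score 8.6≥5.9, experience 19≥16, salary ask 195≤195, start delay 2≤6).
I: not dominated.
J: dominated by D (interview score 8.6≥5.9, experience 19≥5, salary ask 195≤210, start delay 2≤7).
K: dominated by D (interview score 8.6≥4.5, experience 19≥4, salary ask 195≤208, start delay 2≤6).
Pareto-optimal: A, B, D, E, F, G, I → 7.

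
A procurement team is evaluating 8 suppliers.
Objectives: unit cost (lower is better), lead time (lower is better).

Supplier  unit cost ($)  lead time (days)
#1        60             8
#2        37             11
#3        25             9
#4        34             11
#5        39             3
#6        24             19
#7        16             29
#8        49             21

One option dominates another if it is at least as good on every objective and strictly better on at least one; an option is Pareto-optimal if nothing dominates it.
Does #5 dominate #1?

#5 vs #1: unit cost 39≤60, lead time 3≤8 — #5 is at least as good on every objective with at least one strict improvement.

Yes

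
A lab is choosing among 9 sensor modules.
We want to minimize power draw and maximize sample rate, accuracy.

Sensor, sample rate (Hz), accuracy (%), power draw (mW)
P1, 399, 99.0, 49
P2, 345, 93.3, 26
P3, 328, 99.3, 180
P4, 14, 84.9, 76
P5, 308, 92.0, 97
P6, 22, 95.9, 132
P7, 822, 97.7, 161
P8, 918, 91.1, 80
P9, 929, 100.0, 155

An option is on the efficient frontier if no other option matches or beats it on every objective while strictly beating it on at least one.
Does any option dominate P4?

P1 vs P4: sample rate 399≥14, accuracy 99.0≥84.9, power draw 49≤76 — P1 is at least as good on every objective and strictly better on at least one, so P1 dominates P4.

Yes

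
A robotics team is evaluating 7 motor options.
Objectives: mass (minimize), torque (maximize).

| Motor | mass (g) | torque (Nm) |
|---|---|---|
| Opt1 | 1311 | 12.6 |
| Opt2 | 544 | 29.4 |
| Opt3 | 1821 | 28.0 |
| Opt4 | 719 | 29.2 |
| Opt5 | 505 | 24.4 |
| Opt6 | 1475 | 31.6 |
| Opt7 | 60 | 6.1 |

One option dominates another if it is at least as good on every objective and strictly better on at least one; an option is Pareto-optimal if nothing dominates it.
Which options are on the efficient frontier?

Opt1: dominated by Opt2 (mass 544≤1311, torque 29.4≥12.6).
Opt2: not dominated.
Opt3: dominated by Opt2 (mass 544≤1821, torque 29.4≥28.0).
Opt4: dominated by Opt2 (mass 544≤719, torque 29.4≥29.2).
Opt5: not dominated.
Opt6: not dominated (best torque).
Opt7: not dominated (best mass).

Opt2, Opt5, Opt6, Opt7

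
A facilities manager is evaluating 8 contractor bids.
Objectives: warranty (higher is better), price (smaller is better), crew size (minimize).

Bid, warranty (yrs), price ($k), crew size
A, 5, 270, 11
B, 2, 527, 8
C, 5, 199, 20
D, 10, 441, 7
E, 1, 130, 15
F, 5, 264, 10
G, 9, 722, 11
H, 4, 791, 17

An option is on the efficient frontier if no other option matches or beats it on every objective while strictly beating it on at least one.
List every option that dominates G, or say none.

D: warranty 10≥9, price 441≤722, crew size 7≤11 — dominates G.
Others (A, B, C, E, F, H) are each worse than G on at least one objective.

D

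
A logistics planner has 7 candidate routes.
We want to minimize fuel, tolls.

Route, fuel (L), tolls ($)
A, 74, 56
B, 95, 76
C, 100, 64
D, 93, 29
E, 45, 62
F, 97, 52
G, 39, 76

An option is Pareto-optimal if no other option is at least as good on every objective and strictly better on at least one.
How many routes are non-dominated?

4

A: not dominated.
B: dominated by A (fuel 74≤95, tolls 56≤76).
C: dominated by A (fuel 74≤100, tolls 56≤64).
D: not dominated (best tolls).
E: not dominated.
F: dominated by D (fuel 93≤97, tolls 29≤52).
G: not dominated (best fuel).
Pareto-optimal: A, D, E, G → 4.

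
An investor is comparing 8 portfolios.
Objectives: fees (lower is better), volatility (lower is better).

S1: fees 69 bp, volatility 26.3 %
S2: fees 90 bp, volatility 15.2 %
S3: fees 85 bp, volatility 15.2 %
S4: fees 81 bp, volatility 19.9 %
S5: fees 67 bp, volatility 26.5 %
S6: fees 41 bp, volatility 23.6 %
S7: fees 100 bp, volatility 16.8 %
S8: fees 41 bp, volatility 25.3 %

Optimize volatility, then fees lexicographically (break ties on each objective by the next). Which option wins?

S3

First minimize volatility: best is 15.2, kept {S2, S3}.
Then minimize fees: best is 85, kept {S3}.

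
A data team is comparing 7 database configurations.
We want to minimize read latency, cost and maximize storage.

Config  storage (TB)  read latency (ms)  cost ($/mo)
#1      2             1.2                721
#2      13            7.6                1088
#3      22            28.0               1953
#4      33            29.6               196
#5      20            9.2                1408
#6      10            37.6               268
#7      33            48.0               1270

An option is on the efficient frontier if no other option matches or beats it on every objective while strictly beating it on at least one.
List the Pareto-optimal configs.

#1, #2, #3, #4, #5

#1: not dominated (best read latency).
#2: not dominated.
#3: not dominated.
#4: not dominated (best cost).
#5: not dominated.
#6: dominated by #4 (storage 33≥10, read latency 29.6≤37.6, cost 196≤268).
#7: dominated by #4 (storage 33≥33, read latency 29.6≤48.0, cost 196≤1270).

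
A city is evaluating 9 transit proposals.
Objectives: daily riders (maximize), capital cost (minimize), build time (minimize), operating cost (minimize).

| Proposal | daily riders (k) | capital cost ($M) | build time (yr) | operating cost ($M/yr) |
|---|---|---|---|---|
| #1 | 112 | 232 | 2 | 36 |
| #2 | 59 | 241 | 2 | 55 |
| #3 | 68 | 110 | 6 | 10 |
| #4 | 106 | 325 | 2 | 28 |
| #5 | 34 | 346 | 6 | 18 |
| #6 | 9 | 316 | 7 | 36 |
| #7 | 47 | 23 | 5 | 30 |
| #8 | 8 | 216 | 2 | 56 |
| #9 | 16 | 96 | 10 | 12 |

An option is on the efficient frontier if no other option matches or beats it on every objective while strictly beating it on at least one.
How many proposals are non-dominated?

#1: not dominated (best daily riders).
#2: dominated by #1 (daily riders 112≥59, capital cost 232≤241, build time 2≤2, operating cost 36≤55).
#3: not dominated (best operating cost).
#4: not dominated.
#5: dominated by #3 (daily riders 68≥34, capital cost 110≤346, build time 6≤6, operating cost 10≤18).
#6: dominated by #1 (daily riders 112≥9, capital cost 232≤316, build time 2≤7, operating cost 36≤36).
#7: not dominated (best capital cost).
#8: not dominated.
#9: not dominated.
Pareto-optimal: #1, #3, #4, #7, #8, #9 → 6.

6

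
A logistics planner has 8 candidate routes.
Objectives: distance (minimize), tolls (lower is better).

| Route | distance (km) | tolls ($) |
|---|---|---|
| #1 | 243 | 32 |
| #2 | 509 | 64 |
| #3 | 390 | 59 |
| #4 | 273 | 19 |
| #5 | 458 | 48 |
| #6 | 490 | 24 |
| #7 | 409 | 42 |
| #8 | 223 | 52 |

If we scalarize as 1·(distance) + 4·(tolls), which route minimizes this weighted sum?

#1: 1·243 + 4·32 = 371
#2: 1·509 + 4·64 = 765
#3: 1·390 + 4·59 = 626
#4: 1·273 + 4·19 = 349
#5: 1·458 + 4·48 = 650
#6: 1·490 + 4·24 = 586
#7: 1·409 + 4·42 = 577
#8: 1·223 + 4·52 = 431
Lowest: #4 at 349.

#4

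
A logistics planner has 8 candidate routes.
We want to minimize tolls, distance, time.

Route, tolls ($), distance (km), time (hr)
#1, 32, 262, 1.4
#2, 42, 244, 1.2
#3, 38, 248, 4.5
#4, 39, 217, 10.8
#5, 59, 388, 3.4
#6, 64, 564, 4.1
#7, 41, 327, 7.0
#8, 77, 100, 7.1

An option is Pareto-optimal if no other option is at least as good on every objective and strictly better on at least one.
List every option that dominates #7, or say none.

#1: tolls 32≤41, distance 262≤327, time 1.4≤7.0 — dominates #7.
#3: tolls 38≤41, distance 248≤327, time 4.5≤7.0 — dominates #7.
Others (#2, #4, #5, #6, #8) are each worse than #7 on at least one objective.

#1, #3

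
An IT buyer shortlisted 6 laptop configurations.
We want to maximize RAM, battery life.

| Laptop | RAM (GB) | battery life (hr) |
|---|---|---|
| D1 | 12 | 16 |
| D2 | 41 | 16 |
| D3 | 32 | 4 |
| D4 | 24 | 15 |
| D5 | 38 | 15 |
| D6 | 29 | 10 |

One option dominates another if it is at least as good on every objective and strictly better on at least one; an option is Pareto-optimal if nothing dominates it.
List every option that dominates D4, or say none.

D2, D5

D2: RAM 41≥24, battery life 16≥15 — dominates D4.
D5: RAM 38≥24, battery life 15≥15 — dominates D4.
Others (D1, D3, D6) are each worse than D4 on at least one objective.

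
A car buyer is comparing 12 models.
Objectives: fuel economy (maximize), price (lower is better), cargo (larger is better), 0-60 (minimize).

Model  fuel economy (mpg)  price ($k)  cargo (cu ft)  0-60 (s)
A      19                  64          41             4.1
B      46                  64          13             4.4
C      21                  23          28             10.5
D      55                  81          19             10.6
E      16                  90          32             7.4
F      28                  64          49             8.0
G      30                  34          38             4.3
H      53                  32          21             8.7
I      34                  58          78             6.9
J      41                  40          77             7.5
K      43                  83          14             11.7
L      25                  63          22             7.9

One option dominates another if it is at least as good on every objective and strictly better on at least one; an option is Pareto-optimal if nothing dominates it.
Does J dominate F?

J vs F: fuel economy 41≥28, price 40≤64, cargo 77≥49, 0-60 7.5≤8.0 — J is at least as good on every objective with at least one strict improvement.

Yes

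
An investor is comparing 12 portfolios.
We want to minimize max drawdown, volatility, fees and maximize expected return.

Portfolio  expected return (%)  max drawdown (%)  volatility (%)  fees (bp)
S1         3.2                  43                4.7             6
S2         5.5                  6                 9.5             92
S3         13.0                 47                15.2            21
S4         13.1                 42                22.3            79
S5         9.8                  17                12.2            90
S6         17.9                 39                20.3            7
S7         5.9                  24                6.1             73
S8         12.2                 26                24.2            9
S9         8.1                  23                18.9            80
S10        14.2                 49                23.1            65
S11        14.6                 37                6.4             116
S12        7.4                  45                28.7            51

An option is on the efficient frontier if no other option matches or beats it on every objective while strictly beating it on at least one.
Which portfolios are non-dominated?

S1: not dominated (best volatility).
S2: not dominated (best max drawdown).
S3: not dominated.
S4: dominated by S6 (expected return 17.9≥13.1, max drawdown 39≤42, volatility 20.3≤22.3, fees 7≤79).
S5: not dominated.
S6: not dominated (best expected return).
S7: not dominated.
S8: not dominated.
S9: not dominated.
S10: dominated by S6 (expected return 17.9≥14.2, max drawdown 39≤49, volatility 20.3≤23.1, fees 7≤65).
S11: not dominated.
S12: dominated by S6 (expected return 17.9≥7.4, max drawdown 39≤45, volatility 20.3≤28.7, fees 7≤51).

S1, S2, S3, S5, S6, S7, S8, S9, S11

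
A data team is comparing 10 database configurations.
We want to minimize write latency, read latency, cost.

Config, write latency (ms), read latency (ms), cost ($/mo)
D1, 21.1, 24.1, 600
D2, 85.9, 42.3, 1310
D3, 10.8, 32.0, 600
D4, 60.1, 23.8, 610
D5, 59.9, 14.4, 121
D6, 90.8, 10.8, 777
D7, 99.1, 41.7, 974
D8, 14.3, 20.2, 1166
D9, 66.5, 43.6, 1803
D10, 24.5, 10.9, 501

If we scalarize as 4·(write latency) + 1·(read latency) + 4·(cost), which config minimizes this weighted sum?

D1: 4·21.1 + 1·24.1 + 4·600 = 2508.5
D2: 4·85.9 + 1·42.3 + 4·1310 = 5625.9
D3: 4·10.8 + 1·32.0 + 4·600 = 2475.2
D4: 4·60.1 + 1·23.8 + 4·610 = 2704.2
D5: 4·59.9 + 1·14.4 + 4·121 = 738.0
D6: 4·90.8 + 1·10.8 + 4·777 = 3482.0
D7: 4·99.1 + 1·41.7 + 4·974 = 4334.1
D8: 4·14.3 + 1·20.2 + 4·1166 = 4741.4
D9: 4·66.5 + 1·43.6 + 4·1803 = 7521.6
D10: 4·24.5 + 1·10.9 + 4·501 = 2112.9
Lowest: D5 at 738.0.

D5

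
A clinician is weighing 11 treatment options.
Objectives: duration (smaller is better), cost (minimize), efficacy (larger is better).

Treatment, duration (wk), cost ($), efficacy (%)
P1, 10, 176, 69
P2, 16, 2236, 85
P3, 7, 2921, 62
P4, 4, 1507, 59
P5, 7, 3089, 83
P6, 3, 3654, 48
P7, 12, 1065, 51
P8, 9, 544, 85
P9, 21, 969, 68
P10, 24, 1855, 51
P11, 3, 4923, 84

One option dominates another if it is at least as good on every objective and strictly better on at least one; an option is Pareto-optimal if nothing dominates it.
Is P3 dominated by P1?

P1 vs P3: P1 is worse on duration (10 vs 7), so it does not dominate P3.

No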